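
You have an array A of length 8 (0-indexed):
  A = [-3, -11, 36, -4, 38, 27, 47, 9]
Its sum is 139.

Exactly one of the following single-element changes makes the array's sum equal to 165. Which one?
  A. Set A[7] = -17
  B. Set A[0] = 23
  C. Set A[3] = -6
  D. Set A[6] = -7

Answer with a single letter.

Option A: A[7] 9->-17, delta=-26, new_sum=139+(-26)=113
Option B: A[0] -3->23, delta=26, new_sum=139+(26)=165 <-- matches target
Option C: A[3] -4->-6, delta=-2, new_sum=139+(-2)=137
Option D: A[6] 47->-7, delta=-54, new_sum=139+(-54)=85

Answer: B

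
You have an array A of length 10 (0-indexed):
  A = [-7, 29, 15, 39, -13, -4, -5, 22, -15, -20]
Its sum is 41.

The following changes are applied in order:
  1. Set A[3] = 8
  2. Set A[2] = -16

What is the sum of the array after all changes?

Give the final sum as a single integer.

Initial sum: 41
Change 1: A[3] 39 -> 8, delta = -31, sum = 10
Change 2: A[2] 15 -> -16, delta = -31, sum = -21

Answer: -21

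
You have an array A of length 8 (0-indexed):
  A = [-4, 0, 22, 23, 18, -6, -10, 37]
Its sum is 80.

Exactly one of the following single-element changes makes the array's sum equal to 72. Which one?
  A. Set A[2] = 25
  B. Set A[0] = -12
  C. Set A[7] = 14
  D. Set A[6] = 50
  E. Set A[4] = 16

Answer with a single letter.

Answer: B

Derivation:
Option A: A[2] 22->25, delta=3, new_sum=80+(3)=83
Option B: A[0] -4->-12, delta=-8, new_sum=80+(-8)=72 <-- matches target
Option C: A[7] 37->14, delta=-23, new_sum=80+(-23)=57
Option D: A[6] -10->50, delta=60, new_sum=80+(60)=140
Option E: A[4] 18->16, delta=-2, new_sum=80+(-2)=78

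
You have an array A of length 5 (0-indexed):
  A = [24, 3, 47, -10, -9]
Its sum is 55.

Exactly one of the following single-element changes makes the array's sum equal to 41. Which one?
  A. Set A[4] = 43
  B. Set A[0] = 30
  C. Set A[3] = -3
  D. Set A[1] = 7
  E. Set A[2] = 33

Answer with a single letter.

Answer: E

Derivation:
Option A: A[4] -9->43, delta=52, new_sum=55+(52)=107
Option B: A[0] 24->30, delta=6, new_sum=55+(6)=61
Option C: A[3] -10->-3, delta=7, new_sum=55+(7)=62
Option D: A[1] 3->7, delta=4, new_sum=55+(4)=59
Option E: A[2] 47->33, delta=-14, new_sum=55+(-14)=41 <-- matches target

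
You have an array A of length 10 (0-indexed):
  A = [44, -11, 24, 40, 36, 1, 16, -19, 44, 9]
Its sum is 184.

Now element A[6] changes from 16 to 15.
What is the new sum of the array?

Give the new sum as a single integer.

Old value at index 6: 16
New value at index 6: 15
Delta = 15 - 16 = -1
New sum = old_sum + delta = 184 + (-1) = 183

Answer: 183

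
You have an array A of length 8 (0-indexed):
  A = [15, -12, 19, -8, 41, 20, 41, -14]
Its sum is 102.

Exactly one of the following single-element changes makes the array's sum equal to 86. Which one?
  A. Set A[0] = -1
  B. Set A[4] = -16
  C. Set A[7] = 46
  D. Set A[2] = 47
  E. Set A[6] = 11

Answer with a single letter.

Option A: A[0] 15->-1, delta=-16, new_sum=102+(-16)=86 <-- matches target
Option B: A[4] 41->-16, delta=-57, new_sum=102+(-57)=45
Option C: A[7] -14->46, delta=60, new_sum=102+(60)=162
Option D: A[2] 19->47, delta=28, new_sum=102+(28)=130
Option E: A[6] 41->11, delta=-30, new_sum=102+(-30)=72

Answer: A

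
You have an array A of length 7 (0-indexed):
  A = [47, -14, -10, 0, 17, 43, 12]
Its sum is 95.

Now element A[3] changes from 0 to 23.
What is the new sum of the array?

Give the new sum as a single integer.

Old value at index 3: 0
New value at index 3: 23
Delta = 23 - 0 = 23
New sum = old_sum + delta = 95 + (23) = 118

Answer: 118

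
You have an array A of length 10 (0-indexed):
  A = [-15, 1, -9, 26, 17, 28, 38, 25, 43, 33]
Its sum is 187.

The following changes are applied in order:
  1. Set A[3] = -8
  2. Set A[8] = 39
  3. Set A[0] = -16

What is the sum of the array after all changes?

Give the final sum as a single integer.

Initial sum: 187
Change 1: A[3] 26 -> -8, delta = -34, sum = 153
Change 2: A[8] 43 -> 39, delta = -4, sum = 149
Change 3: A[0] -15 -> -16, delta = -1, sum = 148

Answer: 148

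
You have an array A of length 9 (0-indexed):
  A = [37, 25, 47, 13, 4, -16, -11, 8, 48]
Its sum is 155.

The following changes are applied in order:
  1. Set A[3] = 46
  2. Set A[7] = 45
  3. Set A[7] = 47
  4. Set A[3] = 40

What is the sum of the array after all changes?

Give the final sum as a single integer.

Initial sum: 155
Change 1: A[3] 13 -> 46, delta = 33, sum = 188
Change 2: A[7] 8 -> 45, delta = 37, sum = 225
Change 3: A[7] 45 -> 47, delta = 2, sum = 227
Change 4: A[3] 46 -> 40, delta = -6, sum = 221

Answer: 221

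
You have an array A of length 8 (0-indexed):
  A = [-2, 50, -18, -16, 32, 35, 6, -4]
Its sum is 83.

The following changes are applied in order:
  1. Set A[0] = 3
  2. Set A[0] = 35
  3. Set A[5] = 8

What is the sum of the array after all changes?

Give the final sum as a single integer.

Initial sum: 83
Change 1: A[0] -2 -> 3, delta = 5, sum = 88
Change 2: A[0] 3 -> 35, delta = 32, sum = 120
Change 3: A[5] 35 -> 8, delta = -27, sum = 93

Answer: 93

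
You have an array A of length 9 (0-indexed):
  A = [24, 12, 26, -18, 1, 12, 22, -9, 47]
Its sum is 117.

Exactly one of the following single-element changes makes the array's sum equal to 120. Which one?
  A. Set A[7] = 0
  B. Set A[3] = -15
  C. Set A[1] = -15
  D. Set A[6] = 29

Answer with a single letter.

Answer: B

Derivation:
Option A: A[7] -9->0, delta=9, new_sum=117+(9)=126
Option B: A[3] -18->-15, delta=3, new_sum=117+(3)=120 <-- matches target
Option C: A[1] 12->-15, delta=-27, new_sum=117+(-27)=90
Option D: A[6] 22->29, delta=7, new_sum=117+(7)=124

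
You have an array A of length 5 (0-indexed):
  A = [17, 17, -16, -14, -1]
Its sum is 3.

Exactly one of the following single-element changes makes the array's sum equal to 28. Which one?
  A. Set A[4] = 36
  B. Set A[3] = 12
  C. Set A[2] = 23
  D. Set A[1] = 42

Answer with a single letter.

Option A: A[4] -1->36, delta=37, new_sum=3+(37)=40
Option B: A[3] -14->12, delta=26, new_sum=3+(26)=29
Option C: A[2] -16->23, delta=39, new_sum=3+(39)=42
Option D: A[1] 17->42, delta=25, new_sum=3+(25)=28 <-- matches target

Answer: D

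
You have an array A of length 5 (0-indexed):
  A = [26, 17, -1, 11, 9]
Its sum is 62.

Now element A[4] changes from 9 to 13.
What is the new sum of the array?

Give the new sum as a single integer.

Old value at index 4: 9
New value at index 4: 13
Delta = 13 - 9 = 4
New sum = old_sum + delta = 62 + (4) = 66

Answer: 66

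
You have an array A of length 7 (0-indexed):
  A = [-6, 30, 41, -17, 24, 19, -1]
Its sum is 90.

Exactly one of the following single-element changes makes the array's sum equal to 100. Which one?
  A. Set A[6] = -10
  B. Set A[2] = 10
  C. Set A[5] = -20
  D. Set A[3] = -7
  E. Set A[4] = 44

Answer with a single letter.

Answer: D

Derivation:
Option A: A[6] -1->-10, delta=-9, new_sum=90+(-9)=81
Option B: A[2] 41->10, delta=-31, new_sum=90+(-31)=59
Option C: A[5] 19->-20, delta=-39, new_sum=90+(-39)=51
Option D: A[3] -17->-7, delta=10, new_sum=90+(10)=100 <-- matches target
Option E: A[4] 24->44, delta=20, new_sum=90+(20)=110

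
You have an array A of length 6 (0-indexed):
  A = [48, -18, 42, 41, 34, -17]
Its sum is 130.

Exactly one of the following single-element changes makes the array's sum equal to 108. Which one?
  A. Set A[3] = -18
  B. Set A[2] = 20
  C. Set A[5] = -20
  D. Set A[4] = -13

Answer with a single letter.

Answer: B

Derivation:
Option A: A[3] 41->-18, delta=-59, new_sum=130+(-59)=71
Option B: A[2] 42->20, delta=-22, new_sum=130+(-22)=108 <-- matches target
Option C: A[5] -17->-20, delta=-3, new_sum=130+(-3)=127
Option D: A[4] 34->-13, delta=-47, new_sum=130+(-47)=83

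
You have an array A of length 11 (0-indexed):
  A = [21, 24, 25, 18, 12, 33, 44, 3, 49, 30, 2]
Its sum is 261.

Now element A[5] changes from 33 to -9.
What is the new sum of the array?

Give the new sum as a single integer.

Answer: 219

Derivation:
Old value at index 5: 33
New value at index 5: -9
Delta = -9 - 33 = -42
New sum = old_sum + delta = 261 + (-42) = 219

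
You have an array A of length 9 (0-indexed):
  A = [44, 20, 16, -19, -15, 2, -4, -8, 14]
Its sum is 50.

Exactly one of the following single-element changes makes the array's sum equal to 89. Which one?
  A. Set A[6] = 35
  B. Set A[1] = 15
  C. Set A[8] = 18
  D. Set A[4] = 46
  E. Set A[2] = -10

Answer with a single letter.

Answer: A

Derivation:
Option A: A[6] -4->35, delta=39, new_sum=50+(39)=89 <-- matches target
Option B: A[1] 20->15, delta=-5, new_sum=50+(-5)=45
Option C: A[8] 14->18, delta=4, new_sum=50+(4)=54
Option D: A[4] -15->46, delta=61, new_sum=50+(61)=111
Option E: A[2] 16->-10, delta=-26, new_sum=50+(-26)=24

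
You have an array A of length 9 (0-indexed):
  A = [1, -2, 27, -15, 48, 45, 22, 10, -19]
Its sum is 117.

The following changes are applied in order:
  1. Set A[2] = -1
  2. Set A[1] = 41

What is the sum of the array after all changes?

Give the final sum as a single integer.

Initial sum: 117
Change 1: A[2] 27 -> -1, delta = -28, sum = 89
Change 2: A[1] -2 -> 41, delta = 43, sum = 132

Answer: 132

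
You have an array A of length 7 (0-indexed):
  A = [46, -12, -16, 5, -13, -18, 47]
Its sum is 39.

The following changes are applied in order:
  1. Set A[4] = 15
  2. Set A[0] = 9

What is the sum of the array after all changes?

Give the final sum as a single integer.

Initial sum: 39
Change 1: A[4] -13 -> 15, delta = 28, sum = 67
Change 2: A[0] 46 -> 9, delta = -37, sum = 30

Answer: 30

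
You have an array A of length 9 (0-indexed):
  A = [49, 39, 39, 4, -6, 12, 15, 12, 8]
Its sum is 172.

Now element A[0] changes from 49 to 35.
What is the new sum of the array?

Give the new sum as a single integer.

Old value at index 0: 49
New value at index 0: 35
Delta = 35 - 49 = -14
New sum = old_sum + delta = 172 + (-14) = 158

Answer: 158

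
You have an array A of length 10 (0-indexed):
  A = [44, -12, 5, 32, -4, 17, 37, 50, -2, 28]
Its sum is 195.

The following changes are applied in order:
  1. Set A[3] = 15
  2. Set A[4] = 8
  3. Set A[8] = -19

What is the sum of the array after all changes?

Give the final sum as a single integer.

Initial sum: 195
Change 1: A[3] 32 -> 15, delta = -17, sum = 178
Change 2: A[4] -4 -> 8, delta = 12, sum = 190
Change 3: A[8] -2 -> -19, delta = -17, sum = 173

Answer: 173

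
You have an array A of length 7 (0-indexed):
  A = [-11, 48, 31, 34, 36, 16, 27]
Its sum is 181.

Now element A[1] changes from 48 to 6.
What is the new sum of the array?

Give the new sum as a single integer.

Old value at index 1: 48
New value at index 1: 6
Delta = 6 - 48 = -42
New sum = old_sum + delta = 181 + (-42) = 139

Answer: 139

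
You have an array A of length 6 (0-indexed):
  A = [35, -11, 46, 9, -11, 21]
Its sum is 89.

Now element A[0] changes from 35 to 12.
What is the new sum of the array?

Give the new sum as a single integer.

Old value at index 0: 35
New value at index 0: 12
Delta = 12 - 35 = -23
New sum = old_sum + delta = 89 + (-23) = 66

Answer: 66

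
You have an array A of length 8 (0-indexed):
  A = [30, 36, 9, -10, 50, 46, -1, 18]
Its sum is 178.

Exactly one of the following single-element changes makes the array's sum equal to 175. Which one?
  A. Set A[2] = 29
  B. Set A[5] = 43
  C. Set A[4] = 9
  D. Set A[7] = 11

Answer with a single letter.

Option A: A[2] 9->29, delta=20, new_sum=178+(20)=198
Option B: A[5] 46->43, delta=-3, new_sum=178+(-3)=175 <-- matches target
Option C: A[4] 50->9, delta=-41, new_sum=178+(-41)=137
Option D: A[7] 18->11, delta=-7, new_sum=178+(-7)=171

Answer: B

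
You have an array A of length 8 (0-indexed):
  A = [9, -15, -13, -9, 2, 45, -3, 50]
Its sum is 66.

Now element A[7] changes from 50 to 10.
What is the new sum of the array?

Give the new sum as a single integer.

Old value at index 7: 50
New value at index 7: 10
Delta = 10 - 50 = -40
New sum = old_sum + delta = 66 + (-40) = 26

Answer: 26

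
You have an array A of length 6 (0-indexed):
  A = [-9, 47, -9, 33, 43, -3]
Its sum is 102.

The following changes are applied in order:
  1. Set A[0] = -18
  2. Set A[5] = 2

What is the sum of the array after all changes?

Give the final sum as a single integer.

Initial sum: 102
Change 1: A[0] -9 -> -18, delta = -9, sum = 93
Change 2: A[5] -3 -> 2, delta = 5, sum = 98

Answer: 98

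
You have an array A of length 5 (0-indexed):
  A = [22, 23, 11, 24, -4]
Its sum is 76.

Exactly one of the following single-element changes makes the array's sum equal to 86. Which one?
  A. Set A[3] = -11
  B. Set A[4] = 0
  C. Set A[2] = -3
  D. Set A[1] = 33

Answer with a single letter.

Option A: A[3] 24->-11, delta=-35, new_sum=76+(-35)=41
Option B: A[4] -4->0, delta=4, new_sum=76+(4)=80
Option C: A[2] 11->-3, delta=-14, new_sum=76+(-14)=62
Option D: A[1] 23->33, delta=10, new_sum=76+(10)=86 <-- matches target

Answer: D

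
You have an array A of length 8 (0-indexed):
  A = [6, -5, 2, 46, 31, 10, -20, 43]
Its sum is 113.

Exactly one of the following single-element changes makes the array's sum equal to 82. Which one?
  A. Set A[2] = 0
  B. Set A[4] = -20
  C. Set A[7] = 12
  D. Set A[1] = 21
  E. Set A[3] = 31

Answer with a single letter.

Option A: A[2] 2->0, delta=-2, new_sum=113+(-2)=111
Option B: A[4] 31->-20, delta=-51, new_sum=113+(-51)=62
Option C: A[7] 43->12, delta=-31, new_sum=113+(-31)=82 <-- matches target
Option D: A[1] -5->21, delta=26, new_sum=113+(26)=139
Option E: A[3] 46->31, delta=-15, new_sum=113+(-15)=98

Answer: C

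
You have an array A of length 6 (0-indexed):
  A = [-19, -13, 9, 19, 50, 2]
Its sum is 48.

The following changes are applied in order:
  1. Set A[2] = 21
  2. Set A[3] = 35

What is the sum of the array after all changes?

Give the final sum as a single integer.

Answer: 76

Derivation:
Initial sum: 48
Change 1: A[2] 9 -> 21, delta = 12, sum = 60
Change 2: A[3] 19 -> 35, delta = 16, sum = 76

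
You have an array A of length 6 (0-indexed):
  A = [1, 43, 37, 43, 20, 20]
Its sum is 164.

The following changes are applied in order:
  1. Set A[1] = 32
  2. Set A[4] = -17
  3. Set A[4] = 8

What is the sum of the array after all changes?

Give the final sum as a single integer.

Answer: 141

Derivation:
Initial sum: 164
Change 1: A[1] 43 -> 32, delta = -11, sum = 153
Change 2: A[4] 20 -> -17, delta = -37, sum = 116
Change 3: A[4] -17 -> 8, delta = 25, sum = 141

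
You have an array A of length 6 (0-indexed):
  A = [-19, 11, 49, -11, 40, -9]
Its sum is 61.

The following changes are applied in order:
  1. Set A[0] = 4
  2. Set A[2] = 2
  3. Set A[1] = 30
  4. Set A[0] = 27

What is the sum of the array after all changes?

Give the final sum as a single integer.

Answer: 79

Derivation:
Initial sum: 61
Change 1: A[0] -19 -> 4, delta = 23, sum = 84
Change 2: A[2] 49 -> 2, delta = -47, sum = 37
Change 3: A[1] 11 -> 30, delta = 19, sum = 56
Change 4: A[0] 4 -> 27, delta = 23, sum = 79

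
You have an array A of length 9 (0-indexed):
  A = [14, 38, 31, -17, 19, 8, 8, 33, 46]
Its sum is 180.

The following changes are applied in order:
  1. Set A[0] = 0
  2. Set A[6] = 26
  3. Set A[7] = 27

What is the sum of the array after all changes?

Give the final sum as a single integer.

Answer: 178

Derivation:
Initial sum: 180
Change 1: A[0] 14 -> 0, delta = -14, sum = 166
Change 2: A[6] 8 -> 26, delta = 18, sum = 184
Change 3: A[7] 33 -> 27, delta = -6, sum = 178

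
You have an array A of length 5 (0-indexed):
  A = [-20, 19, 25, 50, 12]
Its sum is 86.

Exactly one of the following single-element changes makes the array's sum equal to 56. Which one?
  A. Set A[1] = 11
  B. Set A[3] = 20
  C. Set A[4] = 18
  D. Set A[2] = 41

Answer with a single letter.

Option A: A[1] 19->11, delta=-8, new_sum=86+(-8)=78
Option B: A[3] 50->20, delta=-30, new_sum=86+(-30)=56 <-- matches target
Option C: A[4] 12->18, delta=6, new_sum=86+(6)=92
Option D: A[2] 25->41, delta=16, new_sum=86+(16)=102

Answer: B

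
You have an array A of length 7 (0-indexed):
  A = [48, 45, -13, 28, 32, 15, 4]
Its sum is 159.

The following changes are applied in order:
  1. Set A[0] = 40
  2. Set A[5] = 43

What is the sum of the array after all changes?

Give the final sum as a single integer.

Initial sum: 159
Change 1: A[0] 48 -> 40, delta = -8, sum = 151
Change 2: A[5] 15 -> 43, delta = 28, sum = 179

Answer: 179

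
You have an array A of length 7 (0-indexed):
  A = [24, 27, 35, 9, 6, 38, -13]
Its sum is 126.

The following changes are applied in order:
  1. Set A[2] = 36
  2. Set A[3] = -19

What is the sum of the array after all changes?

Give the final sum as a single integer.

Answer: 99

Derivation:
Initial sum: 126
Change 1: A[2] 35 -> 36, delta = 1, sum = 127
Change 2: A[3] 9 -> -19, delta = -28, sum = 99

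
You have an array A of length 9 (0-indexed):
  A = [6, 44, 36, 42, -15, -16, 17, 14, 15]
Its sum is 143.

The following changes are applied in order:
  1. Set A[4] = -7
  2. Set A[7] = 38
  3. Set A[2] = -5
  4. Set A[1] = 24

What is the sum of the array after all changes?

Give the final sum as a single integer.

Initial sum: 143
Change 1: A[4] -15 -> -7, delta = 8, sum = 151
Change 2: A[7] 14 -> 38, delta = 24, sum = 175
Change 3: A[2] 36 -> -5, delta = -41, sum = 134
Change 4: A[1] 44 -> 24, delta = -20, sum = 114

Answer: 114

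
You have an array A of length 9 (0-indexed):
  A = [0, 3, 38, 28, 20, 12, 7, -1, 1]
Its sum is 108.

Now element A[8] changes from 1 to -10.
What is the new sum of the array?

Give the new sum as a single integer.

Answer: 97

Derivation:
Old value at index 8: 1
New value at index 8: -10
Delta = -10 - 1 = -11
New sum = old_sum + delta = 108 + (-11) = 97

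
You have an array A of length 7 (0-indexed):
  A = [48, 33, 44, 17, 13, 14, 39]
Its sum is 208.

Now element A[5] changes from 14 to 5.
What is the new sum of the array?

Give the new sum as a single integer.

Answer: 199

Derivation:
Old value at index 5: 14
New value at index 5: 5
Delta = 5 - 14 = -9
New sum = old_sum + delta = 208 + (-9) = 199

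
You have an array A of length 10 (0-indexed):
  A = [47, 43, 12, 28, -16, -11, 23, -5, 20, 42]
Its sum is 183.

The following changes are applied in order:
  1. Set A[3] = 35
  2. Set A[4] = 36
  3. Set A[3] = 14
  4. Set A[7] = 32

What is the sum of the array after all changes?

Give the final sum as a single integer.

Answer: 258

Derivation:
Initial sum: 183
Change 1: A[3] 28 -> 35, delta = 7, sum = 190
Change 2: A[4] -16 -> 36, delta = 52, sum = 242
Change 3: A[3] 35 -> 14, delta = -21, sum = 221
Change 4: A[7] -5 -> 32, delta = 37, sum = 258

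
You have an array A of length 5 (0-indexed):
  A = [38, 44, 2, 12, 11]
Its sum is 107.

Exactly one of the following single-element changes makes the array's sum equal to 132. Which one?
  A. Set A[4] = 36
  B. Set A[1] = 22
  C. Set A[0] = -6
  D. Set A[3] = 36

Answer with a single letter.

Option A: A[4] 11->36, delta=25, new_sum=107+(25)=132 <-- matches target
Option B: A[1] 44->22, delta=-22, new_sum=107+(-22)=85
Option C: A[0] 38->-6, delta=-44, new_sum=107+(-44)=63
Option D: A[3] 12->36, delta=24, new_sum=107+(24)=131

Answer: A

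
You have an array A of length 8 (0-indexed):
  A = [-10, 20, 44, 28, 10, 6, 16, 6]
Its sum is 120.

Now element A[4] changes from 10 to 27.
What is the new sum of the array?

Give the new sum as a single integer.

Answer: 137

Derivation:
Old value at index 4: 10
New value at index 4: 27
Delta = 27 - 10 = 17
New sum = old_sum + delta = 120 + (17) = 137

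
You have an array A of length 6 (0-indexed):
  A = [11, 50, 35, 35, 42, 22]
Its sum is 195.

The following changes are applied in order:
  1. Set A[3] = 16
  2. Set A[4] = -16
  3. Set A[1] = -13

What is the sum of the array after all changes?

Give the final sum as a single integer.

Answer: 55

Derivation:
Initial sum: 195
Change 1: A[3] 35 -> 16, delta = -19, sum = 176
Change 2: A[4] 42 -> -16, delta = -58, sum = 118
Change 3: A[1] 50 -> -13, delta = -63, sum = 55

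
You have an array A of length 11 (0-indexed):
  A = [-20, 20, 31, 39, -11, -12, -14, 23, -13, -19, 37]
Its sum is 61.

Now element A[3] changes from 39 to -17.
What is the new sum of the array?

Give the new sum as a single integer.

Answer: 5

Derivation:
Old value at index 3: 39
New value at index 3: -17
Delta = -17 - 39 = -56
New sum = old_sum + delta = 61 + (-56) = 5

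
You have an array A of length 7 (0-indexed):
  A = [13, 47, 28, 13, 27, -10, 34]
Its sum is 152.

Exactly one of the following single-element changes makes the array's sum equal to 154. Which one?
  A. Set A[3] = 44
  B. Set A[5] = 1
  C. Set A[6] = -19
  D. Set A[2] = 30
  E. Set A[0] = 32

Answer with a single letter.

Option A: A[3] 13->44, delta=31, new_sum=152+(31)=183
Option B: A[5] -10->1, delta=11, new_sum=152+(11)=163
Option C: A[6] 34->-19, delta=-53, new_sum=152+(-53)=99
Option D: A[2] 28->30, delta=2, new_sum=152+(2)=154 <-- matches target
Option E: A[0] 13->32, delta=19, new_sum=152+(19)=171

Answer: D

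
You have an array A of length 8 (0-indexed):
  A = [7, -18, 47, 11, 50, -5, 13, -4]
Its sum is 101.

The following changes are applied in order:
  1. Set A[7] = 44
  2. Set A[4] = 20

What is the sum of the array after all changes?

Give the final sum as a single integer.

Initial sum: 101
Change 1: A[7] -4 -> 44, delta = 48, sum = 149
Change 2: A[4] 50 -> 20, delta = -30, sum = 119

Answer: 119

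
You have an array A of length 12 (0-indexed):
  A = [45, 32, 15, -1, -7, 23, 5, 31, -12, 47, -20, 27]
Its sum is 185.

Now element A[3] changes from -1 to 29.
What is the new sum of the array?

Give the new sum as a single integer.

Old value at index 3: -1
New value at index 3: 29
Delta = 29 - -1 = 30
New sum = old_sum + delta = 185 + (30) = 215

Answer: 215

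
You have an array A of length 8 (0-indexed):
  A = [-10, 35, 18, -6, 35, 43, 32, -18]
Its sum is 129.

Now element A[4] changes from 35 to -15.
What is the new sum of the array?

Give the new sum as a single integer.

Old value at index 4: 35
New value at index 4: -15
Delta = -15 - 35 = -50
New sum = old_sum + delta = 129 + (-50) = 79

Answer: 79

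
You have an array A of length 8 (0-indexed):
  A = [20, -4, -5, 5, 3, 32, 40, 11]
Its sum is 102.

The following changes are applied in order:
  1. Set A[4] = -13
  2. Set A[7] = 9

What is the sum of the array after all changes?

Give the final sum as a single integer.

Initial sum: 102
Change 1: A[4] 3 -> -13, delta = -16, sum = 86
Change 2: A[7] 11 -> 9, delta = -2, sum = 84

Answer: 84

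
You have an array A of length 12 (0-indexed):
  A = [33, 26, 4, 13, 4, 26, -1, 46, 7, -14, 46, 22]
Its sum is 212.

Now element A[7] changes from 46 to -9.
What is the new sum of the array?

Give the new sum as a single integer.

Old value at index 7: 46
New value at index 7: -9
Delta = -9 - 46 = -55
New sum = old_sum + delta = 212 + (-55) = 157

Answer: 157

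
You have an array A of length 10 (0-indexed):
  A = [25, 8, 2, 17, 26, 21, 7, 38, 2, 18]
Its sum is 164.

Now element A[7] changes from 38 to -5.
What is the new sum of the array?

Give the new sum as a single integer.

Old value at index 7: 38
New value at index 7: -5
Delta = -5 - 38 = -43
New sum = old_sum + delta = 164 + (-43) = 121

Answer: 121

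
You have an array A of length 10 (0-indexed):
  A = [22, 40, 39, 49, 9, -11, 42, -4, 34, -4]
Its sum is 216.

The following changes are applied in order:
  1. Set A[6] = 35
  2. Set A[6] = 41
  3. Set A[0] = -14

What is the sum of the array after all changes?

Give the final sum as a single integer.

Answer: 179

Derivation:
Initial sum: 216
Change 1: A[6] 42 -> 35, delta = -7, sum = 209
Change 2: A[6] 35 -> 41, delta = 6, sum = 215
Change 3: A[0] 22 -> -14, delta = -36, sum = 179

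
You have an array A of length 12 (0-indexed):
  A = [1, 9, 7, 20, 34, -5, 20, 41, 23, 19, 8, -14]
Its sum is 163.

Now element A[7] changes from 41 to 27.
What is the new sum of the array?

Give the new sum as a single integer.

Answer: 149

Derivation:
Old value at index 7: 41
New value at index 7: 27
Delta = 27 - 41 = -14
New sum = old_sum + delta = 163 + (-14) = 149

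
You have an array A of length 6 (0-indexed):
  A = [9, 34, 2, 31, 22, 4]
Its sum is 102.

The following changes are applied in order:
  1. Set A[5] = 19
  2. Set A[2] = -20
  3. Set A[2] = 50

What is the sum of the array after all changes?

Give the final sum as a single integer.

Answer: 165

Derivation:
Initial sum: 102
Change 1: A[5] 4 -> 19, delta = 15, sum = 117
Change 2: A[2] 2 -> -20, delta = -22, sum = 95
Change 3: A[2] -20 -> 50, delta = 70, sum = 165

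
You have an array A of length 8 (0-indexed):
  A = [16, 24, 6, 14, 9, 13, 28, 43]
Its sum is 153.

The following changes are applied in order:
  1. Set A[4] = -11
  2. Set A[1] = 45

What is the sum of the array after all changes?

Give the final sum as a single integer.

Answer: 154

Derivation:
Initial sum: 153
Change 1: A[4] 9 -> -11, delta = -20, sum = 133
Change 2: A[1] 24 -> 45, delta = 21, sum = 154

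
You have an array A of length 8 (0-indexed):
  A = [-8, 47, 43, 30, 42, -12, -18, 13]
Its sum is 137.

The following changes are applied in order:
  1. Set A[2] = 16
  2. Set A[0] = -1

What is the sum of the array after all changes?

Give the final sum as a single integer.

Initial sum: 137
Change 1: A[2] 43 -> 16, delta = -27, sum = 110
Change 2: A[0] -8 -> -1, delta = 7, sum = 117

Answer: 117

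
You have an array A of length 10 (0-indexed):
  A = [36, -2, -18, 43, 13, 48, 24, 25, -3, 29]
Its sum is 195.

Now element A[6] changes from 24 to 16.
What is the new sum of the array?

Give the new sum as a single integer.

Answer: 187

Derivation:
Old value at index 6: 24
New value at index 6: 16
Delta = 16 - 24 = -8
New sum = old_sum + delta = 195 + (-8) = 187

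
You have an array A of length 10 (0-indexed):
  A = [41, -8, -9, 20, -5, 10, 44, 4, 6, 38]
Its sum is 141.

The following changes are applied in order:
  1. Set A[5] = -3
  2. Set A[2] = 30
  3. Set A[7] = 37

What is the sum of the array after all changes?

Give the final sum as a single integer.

Answer: 200

Derivation:
Initial sum: 141
Change 1: A[5] 10 -> -3, delta = -13, sum = 128
Change 2: A[2] -9 -> 30, delta = 39, sum = 167
Change 3: A[7] 4 -> 37, delta = 33, sum = 200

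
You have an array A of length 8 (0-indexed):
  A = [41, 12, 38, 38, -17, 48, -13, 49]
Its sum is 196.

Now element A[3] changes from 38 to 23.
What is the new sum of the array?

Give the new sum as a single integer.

Old value at index 3: 38
New value at index 3: 23
Delta = 23 - 38 = -15
New sum = old_sum + delta = 196 + (-15) = 181

Answer: 181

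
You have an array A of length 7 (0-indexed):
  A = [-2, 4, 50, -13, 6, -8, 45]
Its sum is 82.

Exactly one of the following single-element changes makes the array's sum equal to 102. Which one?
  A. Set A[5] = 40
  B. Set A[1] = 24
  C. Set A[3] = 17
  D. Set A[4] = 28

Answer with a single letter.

Option A: A[5] -8->40, delta=48, new_sum=82+(48)=130
Option B: A[1] 4->24, delta=20, new_sum=82+(20)=102 <-- matches target
Option C: A[3] -13->17, delta=30, new_sum=82+(30)=112
Option D: A[4] 6->28, delta=22, new_sum=82+(22)=104

Answer: B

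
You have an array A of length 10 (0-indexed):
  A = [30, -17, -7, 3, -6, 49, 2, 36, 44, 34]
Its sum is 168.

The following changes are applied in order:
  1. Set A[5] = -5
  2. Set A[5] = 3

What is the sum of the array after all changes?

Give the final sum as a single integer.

Initial sum: 168
Change 1: A[5] 49 -> -5, delta = -54, sum = 114
Change 2: A[5] -5 -> 3, delta = 8, sum = 122

Answer: 122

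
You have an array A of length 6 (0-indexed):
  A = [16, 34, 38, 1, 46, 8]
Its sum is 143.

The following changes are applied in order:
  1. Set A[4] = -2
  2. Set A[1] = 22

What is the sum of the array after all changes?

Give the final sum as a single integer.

Initial sum: 143
Change 1: A[4] 46 -> -2, delta = -48, sum = 95
Change 2: A[1] 34 -> 22, delta = -12, sum = 83

Answer: 83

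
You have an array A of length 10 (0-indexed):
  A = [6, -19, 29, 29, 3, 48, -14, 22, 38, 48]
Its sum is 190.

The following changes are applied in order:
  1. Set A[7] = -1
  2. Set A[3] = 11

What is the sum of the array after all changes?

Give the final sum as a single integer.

Answer: 149

Derivation:
Initial sum: 190
Change 1: A[7] 22 -> -1, delta = -23, sum = 167
Change 2: A[3] 29 -> 11, delta = -18, sum = 149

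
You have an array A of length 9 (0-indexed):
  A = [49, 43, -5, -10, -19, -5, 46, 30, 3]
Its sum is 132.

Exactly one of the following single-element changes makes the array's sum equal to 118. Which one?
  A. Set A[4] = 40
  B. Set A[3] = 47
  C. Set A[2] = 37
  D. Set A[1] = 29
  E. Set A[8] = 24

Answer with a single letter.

Option A: A[4] -19->40, delta=59, new_sum=132+(59)=191
Option B: A[3] -10->47, delta=57, new_sum=132+(57)=189
Option C: A[2] -5->37, delta=42, new_sum=132+(42)=174
Option D: A[1] 43->29, delta=-14, new_sum=132+(-14)=118 <-- matches target
Option E: A[8] 3->24, delta=21, new_sum=132+(21)=153

Answer: D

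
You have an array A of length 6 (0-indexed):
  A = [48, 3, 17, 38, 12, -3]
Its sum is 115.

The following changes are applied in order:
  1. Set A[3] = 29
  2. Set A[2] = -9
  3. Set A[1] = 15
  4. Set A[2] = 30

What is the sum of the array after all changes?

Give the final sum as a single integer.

Initial sum: 115
Change 1: A[3] 38 -> 29, delta = -9, sum = 106
Change 2: A[2] 17 -> -9, delta = -26, sum = 80
Change 3: A[1] 3 -> 15, delta = 12, sum = 92
Change 4: A[2] -9 -> 30, delta = 39, sum = 131

Answer: 131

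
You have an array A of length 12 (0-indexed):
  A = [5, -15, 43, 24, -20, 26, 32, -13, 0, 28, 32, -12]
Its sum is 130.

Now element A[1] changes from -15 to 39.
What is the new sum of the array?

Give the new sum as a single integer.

Old value at index 1: -15
New value at index 1: 39
Delta = 39 - -15 = 54
New sum = old_sum + delta = 130 + (54) = 184

Answer: 184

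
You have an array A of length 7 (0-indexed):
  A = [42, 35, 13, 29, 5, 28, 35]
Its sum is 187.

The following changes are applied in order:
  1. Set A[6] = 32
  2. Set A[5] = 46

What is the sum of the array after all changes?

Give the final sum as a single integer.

Answer: 202

Derivation:
Initial sum: 187
Change 1: A[6] 35 -> 32, delta = -3, sum = 184
Change 2: A[5] 28 -> 46, delta = 18, sum = 202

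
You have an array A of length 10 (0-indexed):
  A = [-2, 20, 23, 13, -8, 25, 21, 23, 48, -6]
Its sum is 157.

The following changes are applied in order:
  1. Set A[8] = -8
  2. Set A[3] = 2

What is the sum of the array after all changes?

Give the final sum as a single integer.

Initial sum: 157
Change 1: A[8] 48 -> -8, delta = -56, sum = 101
Change 2: A[3] 13 -> 2, delta = -11, sum = 90

Answer: 90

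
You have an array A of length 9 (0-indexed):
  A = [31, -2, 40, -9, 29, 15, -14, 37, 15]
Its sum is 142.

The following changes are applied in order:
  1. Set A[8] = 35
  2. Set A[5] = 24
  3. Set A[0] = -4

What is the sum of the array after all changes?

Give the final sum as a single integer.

Initial sum: 142
Change 1: A[8] 15 -> 35, delta = 20, sum = 162
Change 2: A[5] 15 -> 24, delta = 9, sum = 171
Change 3: A[0] 31 -> -4, delta = -35, sum = 136

Answer: 136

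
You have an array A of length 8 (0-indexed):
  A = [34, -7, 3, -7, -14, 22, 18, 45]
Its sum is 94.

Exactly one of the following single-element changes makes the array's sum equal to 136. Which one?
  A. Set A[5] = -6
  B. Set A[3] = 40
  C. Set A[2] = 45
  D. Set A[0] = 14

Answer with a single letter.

Option A: A[5] 22->-6, delta=-28, new_sum=94+(-28)=66
Option B: A[3] -7->40, delta=47, new_sum=94+(47)=141
Option C: A[2] 3->45, delta=42, new_sum=94+(42)=136 <-- matches target
Option D: A[0] 34->14, delta=-20, new_sum=94+(-20)=74

Answer: C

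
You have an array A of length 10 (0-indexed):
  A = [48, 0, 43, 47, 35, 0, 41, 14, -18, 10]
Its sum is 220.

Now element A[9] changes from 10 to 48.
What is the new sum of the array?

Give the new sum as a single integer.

Old value at index 9: 10
New value at index 9: 48
Delta = 48 - 10 = 38
New sum = old_sum + delta = 220 + (38) = 258

Answer: 258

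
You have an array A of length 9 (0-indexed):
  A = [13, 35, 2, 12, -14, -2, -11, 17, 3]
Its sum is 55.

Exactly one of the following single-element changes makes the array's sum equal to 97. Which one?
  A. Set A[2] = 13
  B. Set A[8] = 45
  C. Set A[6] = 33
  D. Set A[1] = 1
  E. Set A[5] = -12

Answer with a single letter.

Option A: A[2] 2->13, delta=11, new_sum=55+(11)=66
Option B: A[8] 3->45, delta=42, new_sum=55+(42)=97 <-- matches target
Option C: A[6] -11->33, delta=44, new_sum=55+(44)=99
Option D: A[1] 35->1, delta=-34, new_sum=55+(-34)=21
Option E: A[5] -2->-12, delta=-10, new_sum=55+(-10)=45

Answer: B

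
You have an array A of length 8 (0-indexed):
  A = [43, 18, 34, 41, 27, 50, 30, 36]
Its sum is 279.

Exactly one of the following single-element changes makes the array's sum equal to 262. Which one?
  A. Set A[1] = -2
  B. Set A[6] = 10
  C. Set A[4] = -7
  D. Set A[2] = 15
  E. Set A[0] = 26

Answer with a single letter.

Option A: A[1] 18->-2, delta=-20, new_sum=279+(-20)=259
Option B: A[6] 30->10, delta=-20, new_sum=279+(-20)=259
Option C: A[4] 27->-7, delta=-34, new_sum=279+(-34)=245
Option D: A[2] 34->15, delta=-19, new_sum=279+(-19)=260
Option E: A[0] 43->26, delta=-17, new_sum=279+(-17)=262 <-- matches target

Answer: E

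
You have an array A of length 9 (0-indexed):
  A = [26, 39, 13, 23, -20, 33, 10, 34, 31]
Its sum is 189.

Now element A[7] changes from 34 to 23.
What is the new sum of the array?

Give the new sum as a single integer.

Answer: 178

Derivation:
Old value at index 7: 34
New value at index 7: 23
Delta = 23 - 34 = -11
New sum = old_sum + delta = 189 + (-11) = 178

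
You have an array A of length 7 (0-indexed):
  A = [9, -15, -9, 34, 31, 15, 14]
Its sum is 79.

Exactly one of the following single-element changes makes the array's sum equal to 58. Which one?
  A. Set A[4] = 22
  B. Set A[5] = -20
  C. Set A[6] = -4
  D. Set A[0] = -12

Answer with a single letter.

Answer: D

Derivation:
Option A: A[4] 31->22, delta=-9, new_sum=79+(-9)=70
Option B: A[5] 15->-20, delta=-35, new_sum=79+(-35)=44
Option C: A[6] 14->-4, delta=-18, new_sum=79+(-18)=61
Option D: A[0] 9->-12, delta=-21, new_sum=79+(-21)=58 <-- matches target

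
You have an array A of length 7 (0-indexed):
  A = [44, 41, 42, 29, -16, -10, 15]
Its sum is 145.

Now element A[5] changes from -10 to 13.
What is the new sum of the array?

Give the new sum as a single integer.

Answer: 168

Derivation:
Old value at index 5: -10
New value at index 5: 13
Delta = 13 - -10 = 23
New sum = old_sum + delta = 145 + (23) = 168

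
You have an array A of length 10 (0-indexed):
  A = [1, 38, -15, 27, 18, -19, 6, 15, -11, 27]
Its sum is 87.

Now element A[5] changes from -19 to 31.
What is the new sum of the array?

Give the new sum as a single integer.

Old value at index 5: -19
New value at index 5: 31
Delta = 31 - -19 = 50
New sum = old_sum + delta = 87 + (50) = 137

Answer: 137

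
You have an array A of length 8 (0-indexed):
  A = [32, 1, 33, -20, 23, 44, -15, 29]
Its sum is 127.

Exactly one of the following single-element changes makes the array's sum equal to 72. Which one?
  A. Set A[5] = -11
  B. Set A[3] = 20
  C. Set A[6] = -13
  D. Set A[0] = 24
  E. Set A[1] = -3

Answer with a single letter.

Answer: A

Derivation:
Option A: A[5] 44->-11, delta=-55, new_sum=127+(-55)=72 <-- matches target
Option B: A[3] -20->20, delta=40, new_sum=127+(40)=167
Option C: A[6] -15->-13, delta=2, new_sum=127+(2)=129
Option D: A[0] 32->24, delta=-8, new_sum=127+(-8)=119
Option E: A[1] 1->-3, delta=-4, new_sum=127+(-4)=123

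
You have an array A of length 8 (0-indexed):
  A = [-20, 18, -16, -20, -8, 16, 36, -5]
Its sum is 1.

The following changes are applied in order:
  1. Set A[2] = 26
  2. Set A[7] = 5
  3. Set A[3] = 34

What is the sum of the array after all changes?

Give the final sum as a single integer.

Initial sum: 1
Change 1: A[2] -16 -> 26, delta = 42, sum = 43
Change 2: A[7] -5 -> 5, delta = 10, sum = 53
Change 3: A[3] -20 -> 34, delta = 54, sum = 107

Answer: 107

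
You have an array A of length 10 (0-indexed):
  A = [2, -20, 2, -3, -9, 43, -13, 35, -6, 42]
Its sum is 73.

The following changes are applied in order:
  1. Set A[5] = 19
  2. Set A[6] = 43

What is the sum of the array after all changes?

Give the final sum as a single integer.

Initial sum: 73
Change 1: A[5] 43 -> 19, delta = -24, sum = 49
Change 2: A[6] -13 -> 43, delta = 56, sum = 105

Answer: 105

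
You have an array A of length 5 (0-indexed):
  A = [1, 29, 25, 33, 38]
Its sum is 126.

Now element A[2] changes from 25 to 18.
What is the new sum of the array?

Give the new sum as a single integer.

Old value at index 2: 25
New value at index 2: 18
Delta = 18 - 25 = -7
New sum = old_sum + delta = 126 + (-7) = 119

Answer: 119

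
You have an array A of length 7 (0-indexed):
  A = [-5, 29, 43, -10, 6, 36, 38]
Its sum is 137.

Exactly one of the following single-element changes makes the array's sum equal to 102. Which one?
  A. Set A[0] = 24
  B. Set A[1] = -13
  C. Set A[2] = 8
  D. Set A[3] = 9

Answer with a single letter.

Option A: A[0] -5->24, delta=29, new_sum=137+(29)=166
Option B: A[1] 29->-13, delta=-42, new_sum=137+(-42)=95
Option C: A[2] 43->8, delta=-35, new_sum=137+(-35)=102 <-- matches target
Option D: A[3] -10->9, delta=19, new_sum=137+(19)=156

Answer: C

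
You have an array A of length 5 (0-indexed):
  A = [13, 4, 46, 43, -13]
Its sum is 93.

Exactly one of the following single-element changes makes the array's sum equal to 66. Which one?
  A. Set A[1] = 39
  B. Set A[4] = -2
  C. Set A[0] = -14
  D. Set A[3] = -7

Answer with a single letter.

Option A: A[1] 4->39, delta=35, new_sum=93+(35)=128
Option B: A[4] -13->-2, delta=11, new_sum=93+(11)=104
Option C: A[0] 13->-14, delta=-27, new_sum=93+(-27)=66 <-- matches target
Option D: A[3] 43->-7, delta=-50, new_sum=93+(-50)=43

Answer: C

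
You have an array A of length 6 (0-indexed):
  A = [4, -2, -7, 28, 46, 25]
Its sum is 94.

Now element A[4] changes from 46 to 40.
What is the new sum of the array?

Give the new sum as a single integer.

Old value at index 4: 46
New value at index 4: 40
Delta = 40 - 46 = -6
New sum = old_sum + delta = 94 + (-6) = 88

Answer: 88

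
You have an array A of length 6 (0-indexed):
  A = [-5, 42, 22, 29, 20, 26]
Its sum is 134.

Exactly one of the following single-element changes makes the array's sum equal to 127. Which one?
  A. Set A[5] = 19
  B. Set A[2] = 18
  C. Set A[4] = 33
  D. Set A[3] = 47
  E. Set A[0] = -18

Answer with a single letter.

Answer: A

Derivation:
Option A: A[5] 26->19, delta=-7, new_sum=134+(-7)=127 <-- matches target
Option B: A[2] 22->18, delta=-4, new_sum=134+(-4)=130
Option C: A[4] 20->33, delta=13, new_sum=134+(13)=147
Option D: A[3] 29->47, delta=18, new_sum=134+(18)=152
Option E: A[0] -5->-18, delta=-13, new_sum=134+(-13)=121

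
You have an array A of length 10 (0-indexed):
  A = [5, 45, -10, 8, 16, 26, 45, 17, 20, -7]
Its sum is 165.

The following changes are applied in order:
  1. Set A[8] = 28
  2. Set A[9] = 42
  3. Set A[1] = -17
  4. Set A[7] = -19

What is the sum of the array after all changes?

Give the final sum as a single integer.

Initial sum: 165
Change 1: A[8] 20 -> 28, delta = 8, sum = 173
Change 2: A[9] -7 -> 42, delta = 49, sum = 222
Change 3: A[1] 45 -> -17, delta = -62, sum = 160
Change 4: A[7] 17 -> -19, delta = -36, sum = 124

Answer: 124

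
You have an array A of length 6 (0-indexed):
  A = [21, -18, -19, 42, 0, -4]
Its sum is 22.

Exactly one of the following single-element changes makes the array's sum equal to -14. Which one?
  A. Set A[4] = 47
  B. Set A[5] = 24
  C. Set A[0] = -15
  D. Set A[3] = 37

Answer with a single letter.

Option A: A[4] 0->47, delta=47, new_sum=22+(47)=69
Option B: A[5] -4->24, delta=28, new_sum=22+(28)=50
Option C: A[0] 21->-15, delta=-36, new_sum=22+(-36)=-14 <-- matches target
Option D: A[3] 42->37, delta=-5, new_sum=22+(-5)=17

Answer: C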